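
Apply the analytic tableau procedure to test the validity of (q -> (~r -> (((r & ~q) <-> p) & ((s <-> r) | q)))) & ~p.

Not valid

Assume the negation and expand:
Initial set: {F ((q -> (~r -> (((r & ~q) <-> p) & ((s <-> r) | q)))) & ~p)}.
F ((q -> (~r -> (((r & ~q) <-> p) & ((s <-> r) | q)))) & ~p): β-rule — branch into F (q -> (~r -> (((r & ~q) <-> p) & ((s <-> r) | q))))  //  F ~p.
  branch 1 (add F (q -> (~r -> (((r & ~q) <-> p) & ((s <-> r) | q))))):
    F (q -> (~r -> (((r & ~q) <-> p) & ((s <-> r) | q)))): α-rule — add T q, F (~r -> (((r & ~q) <-> p) & ((s <-> r) | q))).
    F (~r -> (((r & ~q) <-> p) & ((s <-> r) | q))): α-rule — add T ~r, F (((r & ~q) <-> p) & ((s <-> r) | q)).
    F (((r & ~q) <-> p) & ((s <-> r) | q)): β-rule — branch into F ((r & ~q) <-> p)  //  F ((s <-> r) | q).
      branch 1.1 (add F ((r & ~q) <-> p)):
        F ((r & ~q) <-> p): β-rule — branch into T (r & ~q), F p  //  F (r & ~q), T p.
          branch 1.1.1 (add T (r & ~q), F p):
            T (r & ~q): α-rule — add T r, T ~q.
            × closes — contains both r and ~r.
          branch 1.1.2 (add F (r & ~q), T p):
            F (r & ~q): β-rule — branch into F r  //  F ~q.
              branch 1.1.2.1 (add F r):
                ○ open, literals {p=T, q=T, r=F}.
              branch 1.1.2.2 (add F ~q):
                ○ open, literals {p=T, q=T, r=F}.
      branch 1.2 (add F ((s <-> r) | q)):
        F ((s <-> r) | q): α-rule — add F (s <-> r), F q.
        × closes — contains both q and ~q.
  branch 2 (add F ~p):
    ○ open, literals {p=T}.
2 branches closed, 3 open.
An open branch gives a countermodel: p=T, q=T, r=F (unmentioned atoms arbitrary); under it the original formula is false.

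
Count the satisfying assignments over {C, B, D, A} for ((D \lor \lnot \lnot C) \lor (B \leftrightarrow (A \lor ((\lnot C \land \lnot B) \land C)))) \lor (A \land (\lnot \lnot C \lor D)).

Initial set: {(((D \lor \lnot \lnot C) \lor (B \leftrightarrow (A \lor ((\lnot C \land \lnot B) \land C)))) \lor (A \land (\lnot \lnot C \lor D)))}.
(((D \lor \lnot \lnot C) \lor (B \leftrightarrow (A \lor ((\lnot C \land \lnot B) \land C)))) \lor (A \land (\lnot \lnot C \lor D))): β-rule — branch into ((D \lor \lnot \lnot C) \lor (B \leftrightarrow (A \lor ((\lnot C \land \lnot B) \land C))))  //  (A \land (\lnot \lnot C \lor D)).
  branch 1 (add ((D \lor \lnot \lnot C) \lor (B \leftrightarrow (A \lor ((\lnot C \land \lnot B) \land C))))):
    ((D \lor \lnot \lnot C) \lor (B \leftrightarrow (A \lor ((\lnot C \land \lnot B) \land C)))): β-rule — branch into (D \lor \lnot \lnot C)  //  (B \leftrightarrow (A \lor ((\lnot C \land \lnot B) \land C))).
      branch 1.1 (add (D \lor \lnot \lnot C)):
        (D \lor \lnot \lnot C): β-rule — branch into D  //  \lnot \lnot C.
          branch 1.1.1 (add D):
            ○ open, literals {D=T}.
          branch 1.1.2 (add \lnot \lnot C):
            \lnot \lnot C: drop double negation, giving C.
            ○ open, literals {C=T}.
      branch 1.2 (add (B \leftrightarrow (A \lor ((\lnot C \land \lnot B) \land C)))):
        (B \leftrightarrow (A \lor ((\lnot C \land \lnot B) \land C))): β-rule — branch into B, (A \lor ((\lnot C \land \lnot B) \land C))  //  \lnot B, \lnot (A \lor ((\lnot C \land \lnot B) \land C)).
          branch 1.2.1 (add B, (A \lor ((\lnot C \land \lnot B) \land C))):
            (A \lor ((\lnot C \land \lnot B) \land C)): β-rule — branch into A  //  ((\lnot C \land \lnot B) \land C).
              branch 1.2.1.1 (add A):
                ○ open, literals {A=T, B=T}.
              branch 1.2.1.2 (add ((\lnot C \land \lnot B) \land C)):
                ((\lnot C \land \lnot B) \land C): α-rule — add (\lnot C \land \lnot B), C.
                (\lnot C \land \lnot B): α-rule — add \lnot C, \lnot B.
                × closes — contains both C and \lnot C.
          branch 1.2.2 (add \lnot B, \lnot (A \lor ((\lnot C \land \lnot B) \land C))):
            \lnot (A \lor ((\lnot C \land \lnot B) \land C)): α-rule — add \lnot A, \lnot ((\lnot C \land \lnot B) \land C).
            \lnot ((\lnot C \land \lnot B) \land C): β-rule — branch into \lnot (\lnot C \land \lnot B)  //  \lnot C.
              branch 1.2.2.1 (add \lnot (\lnot C \land \lnot B)):
                \lnot (\lnot C \land \lnot B): β-rule — branch into \lnot \lnot C  //  \lnot \lnot B.
                  branch 1.2.2.1.1 (add \lnot \lnot C):
                    ○ open, literals {A=F, B=F, C=T}.
                  branch 1.2.2.1.2 (add \lnot \lnot B):
                    × closes — contains both B and \lnot B.
              branch 1.2.2.2 (add \lnot C):
                ○ open, literals {A=F, B=F, C=F}.
  branch 2 (add (A \land (\lnot \lnot C \lor D))):
    (A \land (\lnot \lnot C \lor D)): α-rule — add A, (\lnot \lnot C \lor D).
    (\lnot \lnot C \lor D): β-rule — branch into \lnot \lnot C  //  D.
      branch 2.1 (add \lnot \lnot C):
        \lnot \lnot C: drop double negation, giving C.
        ○ open, literals {A=T, C=T}.
      branch 2.2 (add D):
        ○ open, literals {A=T, D=T}.
2 branches closed, 7 open.
Each open branch fixes some atoms; the unmentioned ones are free. Counting distinct full assignments: branch {D=T} (C, B, A) contributes 8 new; branch {C=T} (B, D, A) contributes 4 new; branch {A=T, B=T} (C, D) contributes 1 new; branch {A=F, B=F, C=T} (D) contributes 0 new; branch {A=F, B=F, C=F} (D) contributes 1 new; branch {A=T, C=T} (B, D) contributes 0 new; branch {A=T, D=T} (C, B) contributes 0 new. Total: 14.

14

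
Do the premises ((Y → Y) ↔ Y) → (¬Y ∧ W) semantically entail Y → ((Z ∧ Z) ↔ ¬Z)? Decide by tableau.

Yes

Initial set: {(((Y → Y) ↔ Y) → (¬Y ∧ W)); ¬(Y → ((Z ∧ Z) ↔ ¬Z))}.
¬(Y → ((Z ∧ Z) ↔ ¬Z)): α-rule — add Y, ¬((Z ∧ Z) ↔ ¬Z).
(((Y → Y) ↔ Y) → (¬Y ∧ W)): β-rule — branch into ¬((Y → Y) ↔ Y)  //  (¬Y ∧ W).
  branch 1 (add ¬((Y → Y) ↔ Y)):
    ¬((Z ∧ Z) ↔ ¬Z): β-rule — branch into (Z ∧ Z), ¬¬Z  //  ¬(Z ∧ Z), ¬Z.
      branch 1.1 (add (Z ∧ Z), ¬¬Z):
        (Z ∧ Z): α-rule — add Z, Z.
        ¬((Y → Y) ↔ Y): β-rule — branch into (Y → Y), ¬Y  //  ¬(Y → Y), Y.
          branch 1.1.1 (add (Y → Y), ¬Y):
            × closes — contains both Y and ¬Y.
          branch 1.1.2 (add ¬(Y → Y), Y):
            ¬(Y → Y): α-rule — add Y, ¬Y.
            × closes — contains both Y and ¬Y.
      branch 1.2 (add ¬(Z ∧ Z), ¬Z):
        ¬((Y → Y) ↔ Y): β-rule — branch into (Y → Y), ¬Y  //  ¬(Y → Y), Y.
          branch 1.2.1 (add (Y → Y), ¬Y):
            × closes — contains both Y and ¬Y.
          branch 1.2.2 (add ¬(Y → Y), Y):
            ¬(Y → Y): α-rule — add Y, ¬Y.
            × closes — contains both Y and ¬Y.
  branch 2 (add (¬Y ∧ W)):
    (¬Y ∧ W): α-rule — add ¬Y, W.
    × closes — contains both Y and ¬Y.
All 5 branches close.
Every branch closed, so the premises entail the conclusion.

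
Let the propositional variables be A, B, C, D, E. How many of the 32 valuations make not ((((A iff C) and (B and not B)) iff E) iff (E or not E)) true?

16

Initial set: {not ((((A iff C) and (B and not B)) iff E) iff (E or not E))}.
not ((((A iff C) and (B and not B)) iff E) iff (E or not E)): β-rule — branch into (((A iff C) and (B and not B)) iff E), not (E or not E)  //  not (((A iff C) and (B and not B)) iff E), (E or not E).
  branch 1 (add (((A iff C) and (B and not B)) iff E), not (E or not E)):
    not (E or not E): α-rule — add not E, not not E.
    × closes — contains both E and not E.
  branch 2 (add not (((A iff C) and (B and not B)) iff E), (E or not E)):
    not (((A iff C) and (B and not B)) iff E): β-rule — branch into ((A iff C) and (B and not B)), not E  //  not ((A iff C) and (B and not B)), E.
      branch 2.1 (add ((A iff C) and (B and not B)), not E):
        ((A iff C) and (B and not B)): α-rule — add (A iff C), (B and not B).
        (B and not B): α-rule — add B, not B.
        × closes — contains both B and not B.
      branch 2.2 (add not ((A iff C) and (B and not B)), E):
        (E or not E): β-rule — branch into E  //  not E.
          branch 2.2.1 (add E):
            not ((A iff C) and (B and not B)): β-rule — branch into not (A iff C)  //  not (B and not B).
              branch 2.2.1.1 (add not (A iff C)):
                not (A iff C): β-rule — branch into A, not C  //  not A, C.
                  branch 2.2.1.1.1 (add A, not C):
                    ○ open, literals {A=true, C=false, E=true}.
                  branch 2.2.1.1.2 (add not A, C):
                    ○ open, literals {A=false, C=true, E=true}.
              branch 2.2.1.2 (add not (B and not B)):
                not (B and not B): β-rule — branch into not B  //  not not B.
                  branch 2.2.1.2.1 (add not B):
                    ○ open, literals {B=false, E=true}.
                  branch 2.2.1.2.2 (add not not B):
                    ○ open, literals {B=true, E=true}.
          branch 2.2.2 (add not E):
            × closes — contains both E and not E.
3 branches closed, 4 open.
Each open branch fixes some atoms; the unmentioned ones are free. Counting distinct full assignments: branch {A=true, C=false, E=true} (B, D) contributes 4 new; branch {A=false, C=true, E=true} (B, D) contributes 4 new; branch {B=false, E=true} (A, C, D) contributes 4 new; branch {B=true, E=true} (A, C, D) contributes 4 new. Total: 16.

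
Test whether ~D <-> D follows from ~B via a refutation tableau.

No

Initial set: {T ~B; F (~D <-> D)}.
F (~D <-> D): β-rule — branch into T ~D, F D  //  F ~D, T D.
  branch 1 (add T ~D, F D):
    ○ open, literals {B=F, D=F}.
  branch 2 (add F ~D, T D):
    ○ open, literals {B=F, D=T}.
0 branches closed, 2 open.
An open branch gives a countermodel: B=F, D=F (unmentioned atoms arbitrary); the premises hold there but the conclusion fails.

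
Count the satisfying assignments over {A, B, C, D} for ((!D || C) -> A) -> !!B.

Initial set: {T (((!D || C) -> A) -> !!B)}.
T (((!D || C) -> A) -> !!B): β-rule — branch into F ((!D || C) -> A)  //  T !!B.
  branch 1 (add F ((!D || C) -> A)):
    F ((!D || C) -> A): α-rule — add T (!D || C), F A.
    T (!D || C): β-rule — branch into T !D  //  T C.
      branch 1.1 (add T !D):
        ○ open, literals {A=F, D=F}.
      branch 1.2 (add T C):
        ○ open, literals {A=F, C=T}.
  branch 2 (add T !!B):
    T !!B: drop double negation, giving T B.
    ○ open, literals {B=T}.
0 branches closed, 3 open.
Each open branch fixes some atoms; the unmentioned ones are free. Counting distinct full assignments: branch {A=F, D=F} (B, C) contributes 4 new; branch {A=F, C=T} (B, D) contributes 2 new; branch {B=T} (A, C, D) contributes 5 new. Total: 11.

11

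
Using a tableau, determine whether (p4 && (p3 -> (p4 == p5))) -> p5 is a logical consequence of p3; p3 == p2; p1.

Yes

Initial set: {p3; (p3 == p2); p1; !((p4 && (p3 -> (p4 == p5))) -> p5)}.
!((p4 && (p3 -> (p4 == p5))) -> p5): α-rule — add (p4 && (p3 -> (p4 == p5))), !p5.
(p4 && (p3 -> (p4 == p5))): α-rule — add p4, (p3 -> (p4 == p5)).
(p3 == p2): β-rule — branch into p3, p2  //  !p3, !p2.
  branch 1 (add p3, p2):
    (p3 -> (p4 == p5)): β-rule — branch into !p3  //  (p4 == p5).
      branch 1.1 (add !p3):
        × closes — contains both p3 and !p3.
      branch 1.2 (add (p4 == p5)):
        (p4 == p5): β-rule — branch into p4, p5  //  !p4, !p5.
          branch 1.2.1 (add p4, p5):
            × closes — contains both p5 and !p5.
          branch 1.2.2 (add !p4, !p5):
            × closes — contains both p4 and !p4.
  branch 2 (add !p3, !p2):
    × closes — contains both p3 and !p3.
All 4 branches close.
Every branch closed, so the premises entail the conclusion.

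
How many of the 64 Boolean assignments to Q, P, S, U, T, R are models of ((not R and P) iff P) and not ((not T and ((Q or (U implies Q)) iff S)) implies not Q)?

6

Initial set: {(((not R and P) iff P) and not ((not T and ((Q or (U implies Q)) iff S)) implies not Q))}.
(((not R and P) iff P) and not ((not T and ((Q or (U implies Q)) iff S)) implies not Q)): α-rule — add ((not R and P) iff P), not ((not T and ((Q or (U implies Q)) iff S)) implies not Q).
not ((not T and ((Q or (U implies Q)) iff S)) implies not Q): α-rule — add (not T and ((Q or (U implies Q)) iff S)), not not Q.
(not T and ((Q or (U implies Q)) iff S)): α-rule — add not T, ((Q or (U implies Q)) iff S).
((not R and P) iff P): β-rule — branch into (not R and P), P  //  not (not R and P), not P.
  branch 1 (add (not R and P), P):
    (not R and P): α-rule — add not R, P.
    ((Q or (U implies Q)) iff S): β-rule — branch into (Q or (U implies Q)), S  //  not (Q or (U implies Q)), not S.
      branch 1.1 (add (Q or (U implies Q)), S):
        (Q or (U implies Q)): β-rule — branch into Q  //  (U implies Q).
          branch 1.1.1 (add Q):
            ○ open, literals {P=true, Q=true, R=false, S=true, T=false}.
          branch 1.1.2 (add (U implies Q)):
            (U implies Q): β-rule — branch into not U  //  Q.
              branch 1.1.2.1 (add not U):
                ○ open, literals {P=true, Q=true, R=false, S=true, T=false, U=false}.
              branch 1.1.2.2 (add Q):
                ○ open, literals {P=true, Q=true, R=false, S=true, T=false}.
      branch 1.2 (add not (Q or (U implies Q)), not S):
        not (Q or (U implies Q)): α-rule — add not Q, not (U implies Q).
        × closes — contains both Q and not Q.
  branch 2 (add not (not R and P), not P):
    ((Q or (U implies Q)) iff S): β-rule — branch into (Q or (U implies Q)), S  //  not (Q or (U implies Q)), not S.
      branch 2.1 (add (Q or (U implies Q)), S):
        not (not R and P): β-rule — branch into not not R  //  not P.
          branch 2.1.1 (add not not R):
            (Q or (U implies Q)): β-rule — branch into Q  //  (U implies Q).
              branch 2.1.1.1 (add Q):
                ○ open, literals {P=false, Q=true, R=true, S=true, T=false}.
              branch 2.1.1.2 (add (U implies Q)):
                (U implies Q): β-rule — branch into not U  //  Q.
                  branch 2.1.1.2.1 (add not U):
                    ○ open, literals {P=false, Q=true, R=true, S=true, T=false, U=false}.
                  branch 2.1.1.2.2 (add Q):
                    ○ open, literals {P=false, Q=true, R=true, S=true, T=false}.
          branch 2.1.2 (add not P):
            (Q or (U implies Q)): β-rule — branch into Q  //  (U implies Q).
              branch 2.1.2.1 (add Q):
                ○ open, literals {P=false, Q=true, S=true, T=false}.
              branch 2.1.2.2 (add (U implies Q)):
                (U implies Q): β-rule — branch into not U  //  Q.
                  branch 2.1.2.2.1 (add not U):
                    ○ open, literals {P=false, Q=true, S=true, T=false, U=false}.
                  branch 2.1.2.2.2 (add Q):
                    ○ open, literals {P=false, Q=true, S=true, T=false}.
      branch 2.2 (add not (Q or (U implies Q)), not S):
        not (Q or (U implies Q)): α-rule — add not Q, not (U implies Q).
        × closes — contains both Q and not Q.
2 branches closed, 9 open.
Each open branch fixes some atoms; the unmentioned ones are free. Counting distinct full assignments: branch {P=true, Q=true, R=false, S=true, T=false} (U) contributes 2 new; branch {P=true, Q=true, R=false, S=true, T=false, U=false} (none free) contributes 0 new; branch {P=true, Q=true, R=false, S=true, T=false} (U) contributes 0 new; branch {P=false, Q=true, R=true, S=true, T=false} (U) contributes 2 new; branch {P=false, Q=true, R=true, S=true, T=false, U=false} (none free) contributes 0 new; branch {P=false, Q=true, R=true, S=true, T=false} (U) contributes 0 new; branch {P=false, Q=true, S=true, T=false} (U, R) contributes 2 new; branch {P=false, Q=true, S=true, T=false, U=false} (R) contributes 0 new; branch {P=false, Q=true, S=true, T=false} (U, R) contributes 0 new. Total: 6.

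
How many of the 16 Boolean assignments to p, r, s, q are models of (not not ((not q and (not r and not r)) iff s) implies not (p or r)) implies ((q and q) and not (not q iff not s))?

7

Initial set: {((not not ((not q and (not r and not r)) iff s) implies not (p or r)) implies ((q and q) and not (not q iff not s)))}.
((not not ((not q and (not r and not r)) iff s) implies not (p or r)) implies ((q and q) and not (not q iff not s))): β-rule — branch into not (not not ((not q and (not r and not r)) iff s) implies not (p or r))  //  ((q and q) and not (not q iff not s)).
  branch 1 (add not (not not ((not q and (not r and not r)) iff s) implies not (p or r))):
    not (not not ((not q and (not r and not r)) iff s) implies not (p or r)): α-rule — add not not ((not q and (not r and not r)) iff s), not not (p or r).
    not not ((not q and (not r and not r)) iff s): drop double negation, giving ((not q and (not r and not r)) iff s).
    not not (p or r): β-rule — branch into p  //  r.
      branch 1.1 (add p):
        ((not q and (not r and not r)) iff s): β-rule — branch into (not q and (not r and not r)), s  //  not (not q and (not r and not r)), not s.
          branch 1.1.1 (add (not q and (not r and not r)), s):
            (not q and (not r and not r)): α-rule — add not q, (not r and not r).
            (not r and not r): α-rule — add not r, not r.
            ○ open, literals {p=T, q=F, r=F, s=T}.
          branch 1.1.2 (add not (not q and (not r and not r)), not s):
            not (not q and (not r and not r)): β-rule — branch into not not q  //  not (not r and not r).
              branch 1.1.2.1 (add not not q):
                ○ open, literals {p=T, q=T, s=F}.
              branch 1.1.2.2 (add not (not r and not r)):
                not (not r and not r): β-rule — branch into not not r  //  not not r.
                  branch 1.1.2.2.1 (add not not r):
                    ○ open, literals {p=T, r=T, s=F}.
                  branch 1.1.2.2.2 (add not not r):
                    ○ open, literals {p=T, r=T, s=F}.
      branch 1.2 (add r):
        ((not q and (not r and not r)) iff s): β-rule — branch into (not q and (not r and not r)), s  //  not (not q and (not r and not r)), not s.
          branch 1.2.1 (add (not q and (not r and not r)), s):
            (not q and (not r and not r)): α-rule — add not q, (not r and not r).
            (not r and not r): α-rule — add not r, not r.
            × closes — contains both r and not r.
          branch 1.2.2 (add not (not q and (not r and not r)), not s):
            not (not q and (not r and not r)): β-rule — branch into not not q  //  not (not r and not r).
              branch 1.2.2.1 (add not not q):
                ○ open, literals {q=T, r=T, s=F}.
              branch 1.2.2.2 (add not (not r and not r)):
                not (not r and not r): β-rule — branch into not not r  //  not not r.
                  branch 1.2.2.2.1 (add not not r):
                    ○ open, literals {r=T, s=F}.
                  branch 1.2.2.2.2 (add not not r):
                    ○ open, literals {r=T, s=F}.
  branch 2 (add ((q and q) and not (not q iff not s))):
    ((q and q) and not (not q iff not s)): α-rule — add (q and q), not (not q iff not s).
    (q and q): α-rule — add q, q.
    not (not q iff not s): β-rule — branch into not q, not not s  //  not not q, not s.
      branch 2.1 (add not q, not not s):
        × closes — contains both q and not q.
      branch 2.2 (add not not q, not s):
        ○ open, literals {q=T, s=F}.
2 branches closed, 8 open.
Each open branch fixes some atoms; the unmentioned ones are free. Counting distinct full assignments: branch {p=T, q=F, r=F, s=T} (none free) contributes 1 new; branch {p=T, q=T, s=F} (r) contributes 2 new; branch {p=T, r=T, s=F} (q) contributes 1 new; branch {p=T, r=T, s=F} (q) contributes 0 new; branch {q=T, r=T, s=F} (p) contributes 1 new; branch {r=T, s=F} (p, q) contributes 1 new; branch {r=T, s=F} (p, q) contributes 0 new; branch {q=T, s=F} (p, r) contributes 1 new. Total: 7.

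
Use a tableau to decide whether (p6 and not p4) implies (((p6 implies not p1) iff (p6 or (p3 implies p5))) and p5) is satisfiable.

Initial set: {T ((p6 and not p4) implies (((p6 implies not p1) iff (p6 or (p3 implies p5))) and p5))}.
T ((p6 and not p4) implies (((p6 implies not p1) iff (p6 or (p3 implies p5))) and p5)): β-rule — branch into F (p6 and not p4)  //  T (((p6 implies not p1) iff (p6 or (p3 implies p5))) and p5).
  branch 1 (add F (p6 and not p4)):
    F (p6 and not p4): β-rule — branch into F p6  //  F not p4.
      branch 1.1 (add F p6):
        ○ open, literals {p6=0}.
      branch 1.2 (add F not p4):
        ○ open, literals {p4=1}.
  branch 2 (add T (((p6 implies not p1) iff (p6 or (p3 implies p5))) and p5)):
    T (((p6 implies not p1) iff (p6 or (p3 implies p5))) and p5): α-rule — add T ((p6 implies not p1) iff (p6 or (p3 implies p5))), T p5.
    T ((p6 implies not p1) iff (p6 or (p3 implies p5))): β-rule — branch into T (p6 implies not p1), T (p6 or (p3 implies p5))  //  F (p6 implies not p1), F (p6 or (p3 implies p5)).
      branch 2.1 (add T (p6 implies not p1), T (p6 or (p3 implies p5))):
        T (p6 implies not p1): β-rule — branch into F p6  //  T not p1.
          branch 2.1.1 (add F p6):
            T (p6 or (p3 implies p5)): β-rule — branch into T p6  //  T (p3 implies p5).
              branch 2.1.1.1 (add T p6):
                × closes — contains both p6 and not p6.
              branch 2.1.1.2 (add T (p3 implies p5)):
                T (p3 implies p5): β-rule — branch into F p3  //  T p5.
                  branch 2.1.1.2.1 (add F p3):
                    ○ open, literals {p3=0, p5=1, p6=0}.
                  branch 2.1.1.2.2 (add T p5):
                    ○ open, literals {p5=1, p6=0}.
          branch 2.1.2 (add T not p1):
            T (p6 or (p3 implies p5)): β-rule — branch into T p6  //  T (p3 implies p5).
              branch 2.1.2.1 (add T p6):
                ○ open, literals {p1=0, p5=1, p6=1}.
              branch 2.1.2.2 (add T (p3 implies p5)):
                T (p3 implies p5): β-rule — branch into F p3  //  T p5.
                  branch 2.1.2.2.1 (add F p3):
                    ○ open, literals {p1=0, p3=0, p5=1}.
                  branch 2.1.2.2.2 (add T p5):
                    ○ open, literals {p1=0, p5=1}.
      branch 2.2 (add F (p6 implies not p1), F (p6 or (p3 implies p5))):
        F (p6 implies not p1): α-rule — add T p6, F not p1.
        F (p6 or (p3 implies p5)): α-rule — add F p6, F (p3 implies p5).
        × closes — contains both p6 and not p6.
2 branches closed, 7 open.
An open branch gives a satisfying assignment: p6=0.

Satisfiable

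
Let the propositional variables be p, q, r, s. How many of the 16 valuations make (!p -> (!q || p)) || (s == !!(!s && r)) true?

Initial set: {((!p -> (!q || p)) || (s == !!(!s && r)))}.
((!p -> (!q || p)) || (s == !!(!s && r))): β-rule — branch into (!p -> (!q || p))  //  (s == !!(!s && r)).
  branch 1 (add (!p -> (!q || p))):
    (!p -> (!q || p)): β-rule — branch into !!p  //  (!q || p).
      branch 1.1 (add !!p):
        ○ open, literals {p=T}.
      branch 1.2 (add (!q || p)):
        (!q || p): β-rule — branch into !q  //  p.
          branch 1.2.1 (add !q):
            ○ open, literals {q=F}.
          branch 1.2.2 (add p):
            ○ open, literals {p=T}.
  branch 2 (add (s == !!(!s && r))):
    (s == !!(!s && r)): β-rule — branch into s, !!(!s && r)  //  !s, !!!(!s && r).
      branch 2.1 (add s, !!(!s && r)):
        !!(!s && r): drop double negation, giving (!s && r).
        (!s && r): α-rule — add !s, r.
        × closes — contains both s and !s.
      branch 2.2 (add !s, !!!(!s && r)):
        !!!(!s && r): drop double negation, giving !(!s && r).
        !(!s && r): β-rule — branch into !!s  //  !r.
          branch 2.2.1 (add !!s):
            × closes — contains both s and !s.
          branch 2.2.2 (add !r):
            ○ open, literals {r=F, s=F}.
2 branches closed, 4 open.
Each open branch fixes some atoms; the unmentioned ones are free. Counting distinct full assignments: branch {p=T} (q, r, s) contributes 8 new; branch {q=F} (p, r, s) contributes 4 new; branch {p=T} (q, r, s) contributes 0 new; branch {r=F, s=F} (p, q) contributes 1 new. Total: 13.

13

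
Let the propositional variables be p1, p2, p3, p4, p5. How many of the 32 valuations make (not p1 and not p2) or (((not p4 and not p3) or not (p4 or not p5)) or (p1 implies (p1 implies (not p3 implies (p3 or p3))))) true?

28

Initial set: {T ((not p1 and not p2) or (((not p4 and not p3) or not (p4 or not p5)) or (p1 implies (p1 implies (not p3 implies (p3 or p3))))))}.
T ((not p1 and not p2) or (((not p4 and not p3) or not (p4 or not p5)) or (p1 implies (p1 implies (not p3 implies (p3 or p3)))))): β-rule — branch into T (not p1 and not p2)  //  T (((not p4 and not p3) or not (p4 or not p5)) or (p1 implies (p1 implies (not p3 implies (p3 or p3))))).
  branch 1 (add T (not p1 and not p2)):
    T (not p1 and not p2): α-rule — add T not p1, T not p2.
    ○ open, literals {p1=false, p2=false}.
  branch 2 (add T (((not p4 and not p3) or not (p4 or not p5)) or (p1 implies (p1 implies (not p3 implies (p3 or p3)))))):
    T (((not p4 and not p3) or not (p4 or not p5)) or (p1 implies (p1 implies (not p3 implies (p3 or p3))))): β-rule — branch into T ((not p4 and not p3) or not (p4 or not p5))  //  T (p1 implies (p1 implies (not p3 implies (p3 or p3)))).
      branch 2.1 (add T ((not p4 and not p3) or not (p4 or not p5))):
        T ((not p4 and not p3) or not (p4 or not p5)): β-rule — branch into T (not p4 and not p3)  //  T not (p4 or not p5).
          branch 2.1.1 (add T (not p4 and not p3)):
            T (not p4 and not p3): α-rule — add T not p4, T not p3.
            ○ open, literals {p3=false, p4=false}.
          branch 2.1.2 (add T not (p4 or not p5)):
            T not (p4 or not p5): α-rule — add F p4, F not p5.
            ○ open, literals {p4=false, p5=true}.
      branch 2.2 (add T (p1 implies (p1 implies (not p3 implies (p3 or p3))))):
        T (p1 implies (p1 implies (not p3 implies (p3 or p3)))): β-rule — branch into F p1  //  T (p1 implies (not p3 implies (p3 or p3))).
          branch 2.2.1 (add F p1):
            ○ open, literals {p1=false}.
          branch 2.2.2 (add T (p1 implies (not p3 implies (p3 or p3)))):
            T (p1 implies (not p3 implies (p3 or p3))): β-rule — branch into F p1  //  T (not p3 implies (p3 or p3)).
              branch 2.2.2.1 (add F p1):
                ○ open, literals {p1=false}.
              branch 2.2.2.2 (add T (not p3 implies (p3 or p3))):
                T (not p3 implies (p3 or p3)): β-rule — branch into F not p3  //  T (p3 or p3).
                  branch 2.2.2.2.1 (add F not p3):
                    ○ open, literals {p3=true}.
                  branch 2.2.2.2.2 (add T (p3 or p3)):
                    T (p3 or p3): β-rule — branch into T p3  //  T p3.
                      branch 2.2.2.2.2.1 (add T p3):
                        ○ open, literals {p3=true}.
                      branch 2.2.2.2.2.2 (add T p3):
                        ○ open, literals {p3=true}.
0 branches closed, 8 open.
Each open branch fixes some atoms; the unmentioned ones are free. Counting distinct full assignments: branch {p1=false, p2=false} (p3, p4, p5) contributes 8 new; branch {p3=false, p4=false} (p1, p2, p5) contributes 6 new; branch {p4=false, p5=true} (p1, p2, p3) contributes 3 new; branch {p1=false} (p2, p3, p4, p5) contributes 5 new; branch {p1=false} (p2, p3, p4, p5) contributes 0 new; branch {p3=true} (p1, p2, p4, p5) contributes 6 new; branch {p3=true} (p1, p2, p4, p5) contributes 0 new; branch {p3=true} (p1, p2, p4, p5) contributes 0 new. Total: 28.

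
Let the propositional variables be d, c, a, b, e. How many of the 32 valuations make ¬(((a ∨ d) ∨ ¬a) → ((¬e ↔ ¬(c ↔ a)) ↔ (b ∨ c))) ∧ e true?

8

Initial set: {T (¬(((a ∨ d) ∨ ¬a) → ((¬e ↔ ¬(c ↔ a)) ↔ (b ∨ c))) ∧ e)}.
T (¬(((a ∨ d) ∨ ¬a) → ((¬e ↔ ¬(c ↔ a)) ↔ (b ∨ c))) ∧ e): α-rule — add T ¬(((a ∨ d) ∨ ¬a) → ((¬e ↔ ¬(c ↔ a)) ↔ (b ∨ c))), T e.
T ¬(((a ∨ d) ∨ ¬a) → ((¬e ↔ ¬(c ↔ a)) ↔ (b ∨ c))): α-rule — add T ((a ∨ d) ∨ ¬a), F ((¬e ↔ ¬(c ↔ a)) ↔ (b ∨ c)).
T ((a ∨ d) ∨ ¬a): β-rule — branch into T (a ∨ d)  //  T ¬a.
  branch 1 (add T (a ∨ d)):
    F ((¬e ↔ ¬(c ↔ a)) ↔ (b ∨ c)): β-rule — branch into T (¬e ↔ ¬(c ↔ a)), F (b ∨ c)  //  F (¬e ↔ ¬(c ↔ a)), T (b ∨ c).
      branch 1.1 (add T (¬e ↔ ¬(c ↔ a)), F (b ∨ c)):
        F (b ∨ c): α-rule — add F b, F c.
        T (a ∨ d): β-rule — branch into T a  //  T d.
          branch 1.1.1 (add T a):
            T (¬e ↔ ¬(c ↔ a)): β-rule — branch into T ¬e, T ¬(c ↔ a)  //  F ¬e, F ¬(c ↔ a).
              branch 1.1.1.1 (add T ¬e, T ¬(c ↔ a)):
                × closes — contains both e and ¬e.
              branch 1.1.1.2 (add F ¬e, F ¬(c ↔ a)):
                F ¬(c ↔ a): β-rule — branch into T c, T a  //  F c, F a.
                  branch 1.1.1.2.1 (add T c, T a):
                    × closes — contains both c and ¬c.
                  branch 1.1.1.2.2 (add F c, F a):
                    × closes — contains both a and ¬a.
          branch 1.1.2 (add T d):
            T (¬e ↔ ¬(c ↔ a)): β-rule — branch into T ¬e, T ¬(c ↔ a)  //  F ¬e, F ¬(c ↔ a).
              branch 1.1.2.1 (add T ¬e, T ¬(c ↔ a)):
                × closes — contains both e and ¬e.
              branch 1.1.2.2 (add F ¬e, F ¬(c ↔ a)):
                F ¬(c ↔ a): β-rule — branch into T c, T a  //  F c, F a.
                  branch 1.1.2.2.1 (add T c, T a):
                    × closes — contains both c and ¬c.
                  branch 1.1.2.2.2 (add F c, F a):
                    ○ open, literals {a=F, b=F, c=F, d=T, e=T}.
      branch 1.2 (add F (¬e ↔ ¬(c ↔ a)), T (b ∨ c)):
        T (a ∨ d): β-rule — branch into T a  //  T d.
          branch 1.2.1 (add T a):
            F (¬e ↔ ¬(c ↔ a)): β-rule — branch into T ¬e, F ¬(c ↔ a)  //  F ¬e, T ¬(c ↔ a).
              branch 1.2.1.1 (add T ¬e, F ¬(c ↔ a)):
                × closes — contains both e and ¬e.
              branch 1.2.1.2 (add F ¬e, T ¬(c ↔ a)):
                T (b ∨ c): β-rule — branch into T b  //  T c.
                  branch 1.2.1.2.1 (add T b):
                    T ¬(c ↔ a): β-rule — branch into T c, F a  //  F c, T a.
                      branch 1.2.1.2.1.1 (add T c, F a):
                        × closes — contains both a and ¬a.
                      branch 1.2.1.2.1.2 (add F c, T a):
                        ○ open, literals {a=T, b=T, c=F, e=T}.
                  branch 1.2.1.2.2 (add T c):
                    T ¬(c ↔ a): β-rule — branch into T c, F a  //  F c, T a.
                      branch 1.2.1.2.2.1 (add T c, F a):
                        × closes — contains both a and ¬a.
                      branch 1.2.1.2.2.2 (add F c, T a):
                        × closes — contains both c and ¬c.
          branch 1.2.2 (add T d):
            F (¬e ↔ ¬(c ↔ a)): β-rule — branch into T ¬e, F ¬(c ↔ a)  //  F ¬e, T ¬(c ↔ a).
              branch 1.2.2.1 (add T ¬e, F ¬(c ↔ a)):
                × closes — contains both e and ¬e.
              branch 1.2.2.2 (add F ¬e, T ¬(c ↔ a)):
                T (b ∨ c): β-rule — branch into T b  //  T c.
                  branch 1.2.2.2.1 (add T b):
                    T ¬(c ↔ a): β-rule — branch into T c, F a  //  F c, T a.
                      branch 1.2.2.2.1.1 (add T c, F a):
                        ○ open, literals {a=F, b=T, c=T, d=T, e=T}.
                      branch 1.2.2.2.1.2 (add F c, T a):
                        ○ open, literals {a=T, b=T, c=F, d=T, e=T}.
                  branch 1.2.2.2.2 (add T c):
                    T ¬(c ↔ a): β-rule — branch into T c, F a  //  F c, T a.
                      branch 1.2.2.2.2.1 (add T c, F a):
                        ○ open, literals {a=F, c=T, d=T, e=T}.
                      branch 1.2.2.2.2.2 (add F c, T a):
                        × closes — contains both c and ¬c.
  branch 2 (add T ¬a):
    F ((¬e ↔ ¬(c ↔ a)) ↔ (b ∨ c)): β-rule — branch into T (¬e ↔ ¬(c ↔ a)), F (b ∨ c)  //  F (¬e ↔ ¬(c ↔ a)), T (b ∨ c).
      branch 2.1 (add T (¬e ↔ ¬(c ↔ a)), F (b ∨ c)):
        F (b ∨ c): α-rule — add F b, F c.
        T (¬e ↔ ¬(c ↔ a)): β-rule — branch into T ¬e, T ¬(c ↔ a)  //  F ¬e, F ¬(c ↔ a).
          branch 2.1.1 (add T ¬e, T ¬(c ↔ a)):
            × closes — contains both e and ¬e.
          branch 2.1.2 (add F ¬e, F ¬(c ↔ a)):
            F ¬(c ↔ a): β-rule — branch into T c, T a  //  F c, F a.
              branch 2.1.2.1 (add T c, T a):
                × closes — contains both c and ¬c.
              branch 2.1.2.2 (add F c, F a):
                ○ open, literals {a=F, b=F, c=F, e=T}.
      branch 2.2 (add F (¬e ↔ ¬(c ↔ a)), T (b ∨ c)):
        F (¬e ↔ ¬(c ↔ a)): β-rule — branch into T ¬e, F ¬(c ↔ a)  //  F ¬e, T ¬(c ↔ a).
          branch 2.2.1 (add T ¬e, F ¬(c ↔ a)):
            × closes — contains both e and ¬e.
          branch 2.2.2 (add F ¬e, T ¬(c ↔ a)):
            T (b ∨ c): β-rule — branch into T b  //  T c.
              branch 2.2.2.1 (add T b):
                T ¬(c ↔ a): β-rule — branch into T c, F a  //  F c, T a.
                  branch 2.2.2.1.1 (add T c, F a):
                    ○ open, literals {a=F, b=T, c=T, e=T}.
                  branch 2.2.2.1.2 (add F c, T a):
                    × closes — contains both a and ¬a.
              branch 2.2.2.2 (add T c):
                T ¬(c ↔ a): β-rule — branch into T c, F a  //  F c, T a.
                  branch 2.2.2.2.1 (add T c, F a):
                    ○ open, literals {a=F, c=T, e=T}.
                  branch 2.2.2.2.2 (add F c, T a):
                    × closes — contains both c and ¬c.
16 branches closed, 8 open.
Each open branch fixes some atoms; the unmentioned ones are free. Counting distinct full assignments: branch {a=F, b=F, c=F, d=T, e=T} (none free) contributes 1 new; branch {a=T, b=T, c=F, e=T} (d) contributes 2 new; branch {a=F, b=T, c=T, d=T, e=T} (none free) contributes 1 new; branch {a=T, b=T, c=F, d=T, e=T} (none free) contributes 0 new; branch {a=F, c=T, d=T, e=T} (b) contributes 1 new; branch {a=F, b=F, c=F, e=T} (d) contributes 1 new; branch {a=F, b=T, c=T, e=T} (d) contributes 1 new; branch {a=F, c=T, e=T} (d, b) contributes 1 new. Total: 8.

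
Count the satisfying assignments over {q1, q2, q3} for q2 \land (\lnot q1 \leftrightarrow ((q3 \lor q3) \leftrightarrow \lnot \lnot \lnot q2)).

2

Initial set: {(q2 \land (\lnot q1 \leftrightarrow ((q3 \lor q3) \leftrightarrow \lnot \lnot \lnot q2)))}.
(q2 \land (\lnot q1 \leftrightarrow ((q3 \lor q3) \leftrightarrow \lnot \lnot \lnot q2))): α-rule — add q2, (\lnot q1 \leftrightarrow ((q3 \lor q3) \leftrightarrow \lnot \lnot \lnot q2)).
(\lnot q1 \leftrightarrow ((q3 \lor q3) \leftrightarrow \lnot \lnot \lnot q2)): β-rule — branch into \lnot q1, ((q3 \lor q3) \leftrightarrow \lnot \lnot \lnot q2)  //  \lnot \lnot q1, \lnot ((q3 \lor q3) \leftrightarrow \lnot \lnot \lnot q2).
  branch 1 (add \lnot q1, ((q3 \lor q3) \leftrightarrow \lnot \lnot \lnot q2)):
    ((q3 \lor q3) \leftrightarrow \lnot \lnot \lnot q2): β-rule — branch into (q3 \lor q3), \lnot \lnot \lnot q2  //  \lnot (q3 \lor q3), \lnot \lnot \lnot \lnot q2.
      branch 1.1 (add (q3 \lor q3), \lnot \lnot \lnot q2):
        \lnot \lnot \lnot q2: drop double negation, giving \lnot q2.
        × closes — contains both q2 and \lnot q2.
      branch 1.2 (add \lnot (q3 \lor q3), \lnot \lnot \lnot \lnot q2):
        \lnot (q3 \lor q3): α-rule — add \lnot q3, \lnot q3.
        \lnot \lnot \lnot \lnot q2: drop double negation, giving \lnot \lnot q2.
        ○ open, literals {q1=F, q2=T, q3=F}.
  branch 2 (add \lnot \lnot q1, \lnot ((q3 \lor q3) \leftrightarrow \lnot \lnot \lnot q2)):
    \lnot ((q3 \lor q3) \leftrightarrow \lnot \lnot \lnot q2): β-rule — branch into (q3 \lor q3), \lnot \lnot \lnot \lnot q2  //  \lnot (q3 \lor q3), \lnot \lnot \lnot q2.
      branch 2.1 (add (q3 \lor q3), \lnot \lnot \lnot \lnot q2):
        \lnot \lnot \lnot \lnot q2: drop double negation, giving \lnot \lnot q2.
        (q3 \lor q3): β-rule — branch into q3  //  q3.
          branch 2.1.1 (add q3):
            ○ open, literals {q1=T, q2=T, q3=T}.
          branch 2.1.2 (add q3):
            ○ open, literals {q1=T, q2=T, q3=T}.
      branch 2.2 (add \lnot (q3 \lor q3), \lnot \lnot \lnot q2):
        \lnot (q3 \lor q3): α-rule — add \lnot q3, \lnot q3.
        \lnot \lnot \lnot q2: drop double negation, giving \lnot q2.
        × closes — contains both q2 and \lnot q2.
2 branches closed, 3 open.
Each open branch fixes some atoms; the unmentioned ones are free. Counting distinct full assignments: branch {q1=F, q2=T, q3=F} (none free) contributes 1 new; branch {q1=T, q2=T, q3=T} (none free) contributes 1 new; branch {q1=T, q2=T, q3=T} (none free) contributes 0 new. Total: 2.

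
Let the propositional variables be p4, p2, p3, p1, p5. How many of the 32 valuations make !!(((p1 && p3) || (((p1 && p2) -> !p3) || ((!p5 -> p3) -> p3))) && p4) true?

16

Initial set: {!!(((p1 && p3) || (((p1 && p2) -> !p3) || ((!p5 -> p3) -> p3))) && p4)}.
!!(((p1 && p3) || (((p1 && p2) -> !p3) || ((!p5 -> p3) -> p3))) && p4): drop double negation, giving (((p1 && p3) || (((p1 && p2) -> !p3) || ((!p5 -> p3) -> p3))) && p4).
(((p1 && p3) || (((p1 && p2) -> !p3) || ((!p5 -> p3) -> p3))) && p4): α-rule — add ((p1 && p3) || (((p1 && p2) -> !p3) || ((!p5 -> p3) -> p3))), p4.
((p1 && p3) || (((p1 && p2) -> !p3) || ((!p5 -> p3) -> p3))): β-rule — branch into (p1 && p3)  //  (((p1 && p2) -> !p3) || ((!p5 -> p3) -> p3)).
  branch 1 (add (p1 && p3)):
    (p1 && p3): α-rule — add p1, p3.
    ○ open, literals {p1=true, p3=true, p4=true}.
  branch 2 (add (((p1 && p2) -> !p3) || ((!p5 -> p3) -> p3))):
    (((p1 && p2) -> !p3) || ((!p5 -> p3) -> p3)): β-rule — branch into ((p1 && p2) -> !p3)  //  ((!p5 -> p3) -> p3).
      branch 2.1 (add ((p1 && p2) -> !p3)):
        ((p1 && p2) -> !p3): β-rule — branch into !(p1 && p2)  //  !p3.
          branch 2.1.1 (add !(p1 && p2)):
            !(p1 && p2): β-rule — branch into !p1  //  !p2.
              branch 2.1.1.1 (add !p1):
                ○ open, literals {p1=false, p4=true}.
              branch 2.1.1.2 (add !p2):
                ○ open, literals {p2=false, p4=true}.
          branch 2.1.2 (add !p3):
            ○ open, literals {p3=false, p4=true}.
      branch 2.2 (add ((!p5 -> p3) -> p3)):
        ((!p5 -> p3) -> p3): β-rule — branch into !(!p5 -> p3)  //  p3.
          branch 2.2.1 (add !(!p5 -> p3)):
            !(!p5 -> p3): α-rule — add !p5, !p3.
            ○ open, literals {p3=false, p4=true, p5=false}.
          branch 2.2.2 (add p3):
            ○ open, literals {p3=true, p4=true}.
0 branches closed, 6 open.
Each open branch fixes some atoms; the unmentioned ones are free. Counting distinct full assignments: branch {p1=true, p3=true, p4=true} (p2, p5) contributes 4 new; branch {p1=false, p4=true} (p2, p3, p5) contributes 8 new; branch {p2=false, p4=true} (p3, p1, p5) contributes 2 new; branch {p3=false, p4=true} (p2, p1, p5) contributes 2 new; branch {p3=false, p4=true, p5=false} (p2, p1) contributes 0 new; branch {p3=true, p4=true} (p2, p1, p5) contributes 0 new. Total: 16.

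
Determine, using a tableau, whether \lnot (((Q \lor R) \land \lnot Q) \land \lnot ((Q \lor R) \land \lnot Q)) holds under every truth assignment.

Valid

Assume the negation and expand:
Initial set: {\lnot \lnot (((Q \lor R) \land \lnot Q) \land \lnot ((Q \lor R) \land \lnot Q))}.
\lnot \lnot (((Q \lor R) \land \lnot Q) \land \lnot ((Q \lor R) \land \lnot Q)): α-rule — add ((Q \lor R) \land \lnot Q), \lnot ((Q \lor R) \land \lnot Q).
((Q \lor R) \land \lnot Q): α-rule — add (Q \lor R), \lnot Q.
\lnot ((Q \lor R) \land \lnot Q): β-rule — branch into \lnot (Q \lor R)  //  \lnot \lnot Q.
  branch 1 (add \lnot (Q \lor R)):
    \lnot (Q \lor R): α-rule — add \lnot Q, \lnot R.
    (Q \lor R): β-rule — branch into Q  //  R.
      branch 1.1 (add Q):
        × closes — contains both Q and \lnot Q.
      branch 1.2 (add R):
        × closes — contains both R and \lnot R.
  branch 2 (add \lnot \lnot Q):
    × closes — contains both Q and \lnot Q.
All 3 branches close.
Every branch closed, so the negation is unsatisfiable and the formula is valid.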